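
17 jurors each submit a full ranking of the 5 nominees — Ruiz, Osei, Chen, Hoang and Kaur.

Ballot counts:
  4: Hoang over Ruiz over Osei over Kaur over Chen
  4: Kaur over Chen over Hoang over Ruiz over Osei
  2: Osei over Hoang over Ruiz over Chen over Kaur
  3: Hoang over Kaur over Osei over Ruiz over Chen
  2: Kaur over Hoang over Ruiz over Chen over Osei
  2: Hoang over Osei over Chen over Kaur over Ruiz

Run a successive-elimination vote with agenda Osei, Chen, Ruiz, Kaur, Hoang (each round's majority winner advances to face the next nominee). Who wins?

Hoang

Round 1: Osei vs Chen — 11–6, Osei advances.
Round 2: Osei vs Ruiz — 7–10, Ruiz advances.
Round 3: Ruiz vs Kaur — 6–11, Kaur advances.
Round 4: Kaur vs Hoang — 6–11, Hoang advances.
Hoang survives the agenda.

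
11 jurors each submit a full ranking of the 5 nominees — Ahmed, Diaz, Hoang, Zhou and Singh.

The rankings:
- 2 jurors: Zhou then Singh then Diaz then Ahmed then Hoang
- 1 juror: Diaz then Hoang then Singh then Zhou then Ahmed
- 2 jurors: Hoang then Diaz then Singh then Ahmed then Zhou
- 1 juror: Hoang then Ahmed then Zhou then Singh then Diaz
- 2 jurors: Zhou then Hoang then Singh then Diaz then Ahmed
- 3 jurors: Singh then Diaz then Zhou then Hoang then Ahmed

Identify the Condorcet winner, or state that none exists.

none

Head-to-head results (11 jurors):
Ahmed–Diaz: Diaz 10–1.
Ahmed–Hoang: Hoang 9–2.
Ahmed vs Zhou: Zhou wins 8–3.
Ahmed vs Singh: 1 to 10, Singh.
Diaz vs Hoang: 6 to 5, Diaz.
Diaz vs Zhou: Diaz is ranked higher on 1+2+3 = 6 ballots, Zhou on 5. Diaz wins 6–5.
Diaz vs Singh: Diaz is ranked higher on 1+2 = 3 ballots, Singh on 8. Singh wins 8–3.
Hoang vs Zhou: Zhou, 7–4.
Hoang–Singh: Hoang 6–5.
Zhou–Singh: Singh 6–5.
Every nominee loses at least once (Ahmed loses to Diaz; Diaz loses to Singh; Hoang loses to Diaz; Zhou loses to Diaz; Singh loses to Hoang). The majority relation contains the cycle Diaz > Hoang > Singh > Diaz, so there is no Condorcet winner.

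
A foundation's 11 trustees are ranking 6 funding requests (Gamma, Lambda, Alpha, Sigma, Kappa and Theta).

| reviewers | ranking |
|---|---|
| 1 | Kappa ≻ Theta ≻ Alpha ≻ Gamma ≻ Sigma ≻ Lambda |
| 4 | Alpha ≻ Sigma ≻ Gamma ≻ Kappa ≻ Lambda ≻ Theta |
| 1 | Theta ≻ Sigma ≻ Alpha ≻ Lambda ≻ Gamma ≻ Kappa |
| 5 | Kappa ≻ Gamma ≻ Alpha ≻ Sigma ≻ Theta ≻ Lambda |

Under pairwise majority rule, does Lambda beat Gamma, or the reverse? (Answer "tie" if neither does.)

Ballots ranking Lambda above Gamma: 1.
Ballots ranking Gamma above Lambda: 11 − 1 = 10.
Gamma wins the head-to-head 10–1.

Gamma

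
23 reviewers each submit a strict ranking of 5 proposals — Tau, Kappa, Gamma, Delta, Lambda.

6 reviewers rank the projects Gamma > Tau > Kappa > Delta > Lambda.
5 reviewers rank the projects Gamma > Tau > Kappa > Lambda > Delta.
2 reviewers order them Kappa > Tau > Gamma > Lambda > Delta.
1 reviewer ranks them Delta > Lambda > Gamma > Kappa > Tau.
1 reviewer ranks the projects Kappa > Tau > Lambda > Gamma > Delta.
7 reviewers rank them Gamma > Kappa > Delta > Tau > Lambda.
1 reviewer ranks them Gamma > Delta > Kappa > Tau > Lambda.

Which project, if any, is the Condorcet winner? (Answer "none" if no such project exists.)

Head-to-head results (23 reviewers):
Tau vs Kappa: Tau preferred on 6+5 = 11 ballots; Kappa wins 12–11.
Tau vs Gamma: 2+1 = 3 for Tau, 20 for Gamma — Gamma by 20–3.
Tau vs Delta: Tau preferred on 6+5+2+1 = 14 ballots; Tau wins 14–9.
Tau vs Lambda: Tau is ranked higher on 6+5+2+1+7+1 = 22 ballots, Lambda on 1. Tau wins 22–1.
Kappa vs Gamma: 3 to 20, Gamma.
Kappa vs Delta: Kappa is ranked higher on 6+5+2+1+7 = 21 ballots, Delta on 2. Kappa wins 21–2.
Kappa vs Lambda: Kappa is ranked higher on 6+5+2+1+7+1 = 22 ballots, Lambda on 1. Kappa wins 22–1.
Gamma vs Delta: Gamma preferred on 6+5+2+1+7+1 = 22 ballots; Gamma wins 22–1.
Gamma vs Lambda: Gamma preferred on 6+5+2+7+1 = 21 ballots; Gamma wins 21–2.
Delta vs Lambda: 15 to 8, Delta.
Gamma beats each of Tau, Kappa, Delta, Lambda — Gamma is the Condorcet winner.

Gamma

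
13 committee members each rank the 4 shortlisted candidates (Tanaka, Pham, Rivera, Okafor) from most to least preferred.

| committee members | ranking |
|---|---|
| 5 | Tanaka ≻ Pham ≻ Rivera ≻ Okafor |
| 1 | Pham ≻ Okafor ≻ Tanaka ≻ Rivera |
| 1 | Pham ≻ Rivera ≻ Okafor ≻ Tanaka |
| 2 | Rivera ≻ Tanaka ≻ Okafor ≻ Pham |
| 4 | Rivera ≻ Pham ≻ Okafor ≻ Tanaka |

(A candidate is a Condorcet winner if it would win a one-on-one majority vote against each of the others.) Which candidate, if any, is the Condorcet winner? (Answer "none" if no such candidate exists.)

none

Check each pair by majority over 13 ballots:
Tanaka vs Pham: Tanaka wins 7–6.
Tanaka–Rivera: Rivera 7–6.
Tanaka vs Okafor: Tanaka is ranked higher on 5+2 = 7 ballots, Okafor on 6. Tanaka wins 7–6.
Pham vs Rivera: Pham, 7–6.
Pham vs Okafor: Pham, 11–2.
Rivera vs Okafor: Rivera is ranked higher on 5+1+2+4 = 12 ballots, Okafor on 1. Rivera wins 12–1.
Every candidate loses at least once (Tanaka loses to Rivera; Pham loses to Tanaka; Rivera loses to Pham; Okafor loses to Tanaka). The majority relation contains the cycle Tanaka → Pham → Rivera → Tanaka, so there is no Condorcet winner.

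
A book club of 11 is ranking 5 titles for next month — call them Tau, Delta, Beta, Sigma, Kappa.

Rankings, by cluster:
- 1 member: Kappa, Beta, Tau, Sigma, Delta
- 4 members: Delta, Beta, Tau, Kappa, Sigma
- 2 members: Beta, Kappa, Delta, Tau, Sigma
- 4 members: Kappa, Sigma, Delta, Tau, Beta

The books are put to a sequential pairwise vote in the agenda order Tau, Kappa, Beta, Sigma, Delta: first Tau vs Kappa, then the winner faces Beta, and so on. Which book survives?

Round 1: Tau vs Kappa — 4–7, Kappa advances.
Round 2: Kappa vs Beta — 5–6, Beta advances.
Round 3: Beta vs Sigma — 7–4, Beta advances.
Round 4: Beta vs Delta — 3–8, Delta advances.
The agenda winner is Delta.

Delta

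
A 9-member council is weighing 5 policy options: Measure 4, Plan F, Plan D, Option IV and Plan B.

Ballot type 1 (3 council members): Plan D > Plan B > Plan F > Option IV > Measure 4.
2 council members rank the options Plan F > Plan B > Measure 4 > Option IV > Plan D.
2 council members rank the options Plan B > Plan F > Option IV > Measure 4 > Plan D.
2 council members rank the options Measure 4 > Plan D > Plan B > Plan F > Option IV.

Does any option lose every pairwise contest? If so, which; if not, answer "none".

Head-to-head results (9 council members):
Measure 4 vs Plan F: Plan F wins 7–2.
Measure 4 vs Plan D: Measure 4 is ranked higher on 2+2+2 = 6 ballots, Plan D on 3. Measure 4 wins 6–3.
Measure 4 vs Option IV: Option IV, 5–4.
Measure 4 vs Plan B: Plan B wins 7–2.
Plan F vs Plan D: Plan D wins 5–4.
Plan F–Option IV: Plan F 9–0.
Plan F vs Plan B: 2 for Plan F, 7 for Plan B — Plan B by 7–2.
Plan D vs Option IV: Plan D is ranked higher on 3+2 = 5 ballots, Option IV on 4. Plan D wins 5–4.
Plan D vs Plan B: Plan D preferred on 3+2 = 5 ballots; Plan D wins 5–4.
Option IV vs Plan B: 0 to 9, Plan B.
Every option wins at least one matchup (Measure 4 beats Plan D; Plan F beats Measure 4; Plan D beats Plan F; Option IV beats Measure 4; Plan B beats Measure 4), so there is no Condorcet loser.

none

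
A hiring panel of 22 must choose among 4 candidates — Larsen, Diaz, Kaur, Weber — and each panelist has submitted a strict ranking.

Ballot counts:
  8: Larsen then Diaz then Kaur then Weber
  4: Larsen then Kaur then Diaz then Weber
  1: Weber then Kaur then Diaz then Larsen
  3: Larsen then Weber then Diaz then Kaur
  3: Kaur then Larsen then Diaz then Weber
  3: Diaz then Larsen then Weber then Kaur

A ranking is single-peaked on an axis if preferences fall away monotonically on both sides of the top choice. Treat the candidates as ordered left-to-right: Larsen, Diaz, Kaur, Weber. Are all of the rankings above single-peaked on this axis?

Axis positions: Larsen=1, Diaz=2, Kaur=3, Weber=4.
Bloc 1 (peak Larsen at position 1): ranking walks positions 1-2-3-4, expanding outward from the peak — single-peaked.
Bloc 2: ranking walks positions 1-3-2-4; Kaur is ranked above Diaz even though Diaz lies between Kaur and the peak Larsen on the axis — preferences dip and rise again. Not single-peaked.
Bloc 3 (peak Weber at position 4): ranking walks positions 4-3-2-1, expanding outward from the peak — single-peaked.
Bloc 4: ranking walks positions 1-4-2-3; Weber is ranked above Diaz even though Diaz lies between Weber and the peak Larsen on the axis — preferences dip and rise again. Not single-peaked.
Bloc 5: ranking walks positions 3-1-2-4; Larsen is ranked above Diaz even though Diaz lies between Larsen and the peak Kaur on the axis — preferences dip and rise again. Not single-peaked.
Bloc 6: ranking walks positions 2-1-4-3; Weber is ranked above Kaur even though Kaur lies between Weber and the peak Diaz on the axis — preferences dip and rise again. Not single-peaked.
Bloc 2 violates single-peakedness, so the profile is not single-peaked on this axis.

no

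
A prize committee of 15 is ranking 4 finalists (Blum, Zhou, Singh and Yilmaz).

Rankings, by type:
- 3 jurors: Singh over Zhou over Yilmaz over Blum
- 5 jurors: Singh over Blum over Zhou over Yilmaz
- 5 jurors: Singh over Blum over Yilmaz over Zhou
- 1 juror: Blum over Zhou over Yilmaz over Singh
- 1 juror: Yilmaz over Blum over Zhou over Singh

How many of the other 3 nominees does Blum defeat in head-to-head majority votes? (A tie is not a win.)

Blum against each rival (15 jurors):
Blum vs Zhou: 12 to 3, Blum.
Blum vs Singh: Singh, 13–2.
Blum vs Yilmaz: 11 to 4, Blum.
Blum beats Zhou, Yilmaz; loses to Singh — 2 pairwise wins.

2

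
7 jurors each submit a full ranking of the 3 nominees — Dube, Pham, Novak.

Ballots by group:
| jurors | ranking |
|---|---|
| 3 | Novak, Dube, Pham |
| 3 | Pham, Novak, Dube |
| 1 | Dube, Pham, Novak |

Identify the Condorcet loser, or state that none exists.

none

Head-to-head results (7 jurors):
Dube vs Pham: Dube, 4–3.
Dube vs Novak: Novak wins 6–1.
Pham vs Novak: Pham preferred on 3+1 = 4 ballots; Pham wins 4–3.
Every nominee wins at least one matchup (Dube beats Pham; Pham beats Novak; Novak beats Dube), so there is no Condorcet loser.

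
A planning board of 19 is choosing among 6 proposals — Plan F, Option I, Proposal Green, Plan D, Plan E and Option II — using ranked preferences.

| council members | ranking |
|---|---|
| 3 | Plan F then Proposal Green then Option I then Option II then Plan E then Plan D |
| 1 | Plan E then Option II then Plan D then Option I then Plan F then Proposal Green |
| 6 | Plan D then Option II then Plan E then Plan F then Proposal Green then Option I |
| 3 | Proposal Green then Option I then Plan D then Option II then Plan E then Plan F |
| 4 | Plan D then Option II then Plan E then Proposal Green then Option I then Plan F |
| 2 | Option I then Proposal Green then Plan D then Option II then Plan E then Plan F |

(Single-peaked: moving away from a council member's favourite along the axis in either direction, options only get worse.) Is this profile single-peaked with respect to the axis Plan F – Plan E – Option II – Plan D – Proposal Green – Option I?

no

Axis positions: Plan F=1, Plan E=2, Option II=3, Plan D=4, Proposal Green=5, Option I=6.
Type 1: ranking walks positions 1-5-6-3-2-4; Proposal Green is ranked above Plan E even though Plan E lies between Proposal Green and the peak Plan F on the axis — preferences dip and rise again. Not single-peaked.
Type 2: ranking walks positions 2-3-4-6-1-5; Option I is ranked above Proposal Green even though Proposal Green lies between Option I and the peak Plan E on the axis — preferences dip and rise again. Not single-peaked.
Type 3 (peak Plan D at position 4): ranking walks positions 4-3-2-1-5-6, expanding outward from the peak — single-peaked.
Type 4 (peak Proposal Green at position 5): ranking walks positions 5-6-4-3-2-1, expanding outward from the peak — single-peaked.
Type 5 (peak Plan D at position 4): ranking walks positions 4-3-2-5-6-1, expanding outward from the peak — single-peaked.
Type 6 (peak Option I at position 6): ranking walks positions 6-5-4-3-2-1, expanding outward from the peak — single-peaked.
Type 1 violates single-peakedness, so the profile is not single-peaked on this axis.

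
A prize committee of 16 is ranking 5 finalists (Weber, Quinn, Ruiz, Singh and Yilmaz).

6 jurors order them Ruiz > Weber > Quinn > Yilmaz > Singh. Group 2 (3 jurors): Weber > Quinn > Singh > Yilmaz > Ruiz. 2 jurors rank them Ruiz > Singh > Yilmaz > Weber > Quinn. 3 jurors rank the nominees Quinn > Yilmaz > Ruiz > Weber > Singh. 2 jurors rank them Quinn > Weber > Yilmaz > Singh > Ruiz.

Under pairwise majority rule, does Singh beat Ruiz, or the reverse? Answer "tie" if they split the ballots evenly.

Ballots ranking Singh above Ruiz: 3 + 2 = 5.
Ballots ranking Ruiz above Singh: 16 − 5 = 11.
Ruiz wins the head-to-head 11–5.

Ruiz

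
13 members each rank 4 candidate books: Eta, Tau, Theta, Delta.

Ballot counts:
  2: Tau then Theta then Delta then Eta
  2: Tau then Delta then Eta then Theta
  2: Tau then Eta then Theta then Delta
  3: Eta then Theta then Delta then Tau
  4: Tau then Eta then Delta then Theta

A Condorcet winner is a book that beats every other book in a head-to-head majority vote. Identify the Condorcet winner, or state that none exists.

Tau

Head-to-head results (13 members):
Eta vs Tau: 3 to 10, Tau.
Eta vs Theta: Eta is ranked higher on 2+2+3+4 = 11 ballots, Theta on 2. Eta wins 11–2.
Eta vs Delta: 9 to 4, Eta.
Tau vs Theta: 2+2+2+4 = 10 for Tau, 3 for Theta — Tau by 10–3.
Tau vs Delta: Tau is ranked higher on 2+2+2+4 = 10 ballots, Delta on 3. Tau wins 10–3.
Theta vs Delta: 2+2+3 = 7 for Theta, 6 for Delta — Theta by 7–6.
Tau defeats every rival head-to-head and is the Condorcet winner.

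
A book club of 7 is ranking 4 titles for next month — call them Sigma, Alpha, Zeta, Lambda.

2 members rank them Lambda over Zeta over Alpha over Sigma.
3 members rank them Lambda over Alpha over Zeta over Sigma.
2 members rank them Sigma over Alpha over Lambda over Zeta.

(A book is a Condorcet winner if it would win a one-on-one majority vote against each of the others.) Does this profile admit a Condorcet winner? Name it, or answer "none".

Head-to-head results (7 members):
Sigma vs Alpha: 2 for Sigma, 5 for Alpha — Alpha by 5–2.
Sigma vs Zeta: 2 for Sigma, 5 for Zeta — Zeta by 5–2.
Sigma vs Lambda: Sigma is ranked higher on 2 ballots, Lambda on 5. Lambda wins 5–2.
Alpha vs Zeta: 5 to 2, Alpha.
Alpha vs Lambda: Alpha is ranked higher on 2 ballots, Lambda on 5. Lambda wins 5–2.
Zeta vs Lambda: Zeta preferred on 0 ballots; Lambda wins 7–0.
Only Lambda has no losses; Lambda is the Condorcet winner.

Lambda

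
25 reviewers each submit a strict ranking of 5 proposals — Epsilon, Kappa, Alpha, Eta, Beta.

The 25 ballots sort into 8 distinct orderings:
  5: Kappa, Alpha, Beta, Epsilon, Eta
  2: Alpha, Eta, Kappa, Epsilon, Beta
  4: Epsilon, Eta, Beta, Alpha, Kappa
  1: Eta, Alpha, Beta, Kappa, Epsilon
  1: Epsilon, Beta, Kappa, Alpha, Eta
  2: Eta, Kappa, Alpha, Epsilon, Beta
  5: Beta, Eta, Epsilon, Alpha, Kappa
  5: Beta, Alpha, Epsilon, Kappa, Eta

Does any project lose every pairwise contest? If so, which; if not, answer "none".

Pairwise majorities:
Epsilon vs Kappa: Epsilon, 15–10.
Epsilon vs Alpha: 4+1+5 = 10 for Epsilon, 15 for Alpha — Alpha by 15–10.
Epsilon–Eta: Epsilon 15–10.
Epsilon vs Beta: Beta wins 16–9.
Kappa vs Alpha: Kappa preferred on 5+1+2 = 8 ballots; Alpha wins 17–8.
Kappa vs Eta: Kappa preferred on 5+1+5 = 11 ballots; Eta wins 14–11.
Kappa vs Beta: 9 to 16, Beta.
Alpha vs Eta: 13 to 12, Alpha.
Alpha vs Beta: 5+2+1+2 = 10 for Alpha, 15 for Beta — Beta by 15–10.
Eta vs Beta: Eta is ranked higher on 2+4+1+2 = 9 ballots, Beta on 16. Beta wins 16–9.
Kappa is beaten in every head-to-head and is the Condorcet loser.

Kappa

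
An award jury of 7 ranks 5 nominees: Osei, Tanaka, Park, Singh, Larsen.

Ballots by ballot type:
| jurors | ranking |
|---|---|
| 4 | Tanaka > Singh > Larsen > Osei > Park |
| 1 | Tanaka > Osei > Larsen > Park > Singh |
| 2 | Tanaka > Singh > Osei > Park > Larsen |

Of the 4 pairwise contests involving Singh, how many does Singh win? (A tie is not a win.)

Singh against each rival (7 jurors):
Singh vs Osei: Singh wins 6–1.
Singh vs Tanaka: Tanaka wins 7–0.
Singh vs Park: 4+2 = 6 for Singh, 1 for Park — Singh by 6–1.
Singh vs Larsen: 6 to 1, Singh.
Singh beats Osei, Park, Larsen; loses to Tanaka — 3 pairwise wins.

3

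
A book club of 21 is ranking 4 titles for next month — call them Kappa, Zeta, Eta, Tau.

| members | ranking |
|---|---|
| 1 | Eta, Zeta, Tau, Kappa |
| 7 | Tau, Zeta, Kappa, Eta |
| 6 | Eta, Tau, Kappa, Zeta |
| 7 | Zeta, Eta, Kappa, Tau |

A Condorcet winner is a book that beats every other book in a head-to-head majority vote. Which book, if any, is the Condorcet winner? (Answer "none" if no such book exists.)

Check each pair by majority over 21 ballots:
Kappa vs Zeta: 6 for Kappa, 15 for Zeta — Zeta by 15–6.
Kappa vs Eta: Eta, 14–7.
Kappa vs Tau: Kappa is ranked higher on 7 ballots, Tau on 14. Tau wins 14–7.
Zeta vs Eta: Zeta preferred on 7+7 = 14 ballots; Zeta wins 14–7.
Zeta–Tau: Tau 13–8.
Eta vs Tau: Eta preferred on 1+6+7 = 14 ballots; Eta wins 14–7.
Each book drops at least one matchup (Kappa loses to Zeta; Zeta loses to Tau; Eta loses to Zeta; Tau loses to Eta); the cycle Zeta > Eta > Tau > Zeta rules out a Condorcet winner.

none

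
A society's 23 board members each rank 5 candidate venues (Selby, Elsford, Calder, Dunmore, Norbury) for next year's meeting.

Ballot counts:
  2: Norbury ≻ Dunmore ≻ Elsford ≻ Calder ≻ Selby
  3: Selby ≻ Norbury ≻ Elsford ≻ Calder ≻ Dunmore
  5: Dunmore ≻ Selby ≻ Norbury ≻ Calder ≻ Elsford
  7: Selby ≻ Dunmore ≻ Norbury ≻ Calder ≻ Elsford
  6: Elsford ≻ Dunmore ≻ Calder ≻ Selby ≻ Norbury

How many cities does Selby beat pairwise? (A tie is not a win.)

Selby against each rival (23 organisers):
Selby vs Elsford: Selby is ranked higher on 3+5+7 = 15 ballots, Elsford on 8. Selby wins 15–8.
Selby–Calder: Selby 15–8.
Selby vs Dunmore: Dunmore wins 13–10.
Selby vs Norbury: Selby preferred on 3+5+7+6 = 21 ballots; Selby wins 21–2.
Selby beats Elsford, Calder, Norbury; loses to Dunmore — 3 pairwise wins.

3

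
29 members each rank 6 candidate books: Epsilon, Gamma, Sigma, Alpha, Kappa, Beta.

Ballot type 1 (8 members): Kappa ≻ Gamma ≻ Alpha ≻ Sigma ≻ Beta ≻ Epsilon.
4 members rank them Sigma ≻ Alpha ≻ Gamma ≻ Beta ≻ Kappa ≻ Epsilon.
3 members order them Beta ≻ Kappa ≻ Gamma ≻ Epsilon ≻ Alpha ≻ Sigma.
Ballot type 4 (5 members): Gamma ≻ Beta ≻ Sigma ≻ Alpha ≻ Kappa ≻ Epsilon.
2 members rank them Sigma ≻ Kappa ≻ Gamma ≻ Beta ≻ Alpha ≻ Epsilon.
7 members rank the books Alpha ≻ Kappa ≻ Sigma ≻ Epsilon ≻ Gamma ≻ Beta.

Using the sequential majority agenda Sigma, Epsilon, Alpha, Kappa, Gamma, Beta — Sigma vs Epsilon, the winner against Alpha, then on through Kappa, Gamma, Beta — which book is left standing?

Gamma

Round 1: Sigma vs Epsilon — 26–3, Sigma advances.
Round 2: Sigma vs Alpha — 11–18, Alpha advances.
Round 3: Alpha vs Kappa — 16–13, Alpha advances.
Round 4: Alpha vs Gamma — 11–18, Gamma advances.
Round 5: Gamma vs Beta — 26–3, Gamma advances.
The agenda winner is Gamma.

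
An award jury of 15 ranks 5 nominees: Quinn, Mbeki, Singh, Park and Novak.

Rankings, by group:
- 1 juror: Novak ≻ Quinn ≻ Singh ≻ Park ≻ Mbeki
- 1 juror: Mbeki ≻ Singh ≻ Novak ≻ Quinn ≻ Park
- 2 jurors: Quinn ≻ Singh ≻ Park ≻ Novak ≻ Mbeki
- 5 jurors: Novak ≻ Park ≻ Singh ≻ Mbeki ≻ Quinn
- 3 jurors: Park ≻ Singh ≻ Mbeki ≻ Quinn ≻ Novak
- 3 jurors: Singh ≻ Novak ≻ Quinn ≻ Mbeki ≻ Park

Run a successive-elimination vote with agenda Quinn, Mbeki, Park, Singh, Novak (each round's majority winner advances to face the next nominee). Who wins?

Round 1: Quinn vs Mbeki — 6–9, Mbeki advances.
Round 2: Mbeki vs Park — 4–11, Park advances.
Round 3: Park vs Singh — 8–7, Park advances.
Round 4: Park vs Novak — 5–10, Novak advances.
Novak survives the agenda.

Novak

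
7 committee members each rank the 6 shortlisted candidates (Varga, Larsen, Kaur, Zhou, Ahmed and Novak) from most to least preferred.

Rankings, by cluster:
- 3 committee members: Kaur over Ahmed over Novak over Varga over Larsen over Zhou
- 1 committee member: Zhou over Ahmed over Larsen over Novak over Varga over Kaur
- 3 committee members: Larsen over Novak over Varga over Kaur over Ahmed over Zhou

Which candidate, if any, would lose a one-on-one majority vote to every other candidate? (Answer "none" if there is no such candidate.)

Pairwise majorities:
Varga vs Larsen: 3 to 4, Larsen.
Varga vs Kaur: Varga wins 4–3.
Varga vs Zhou: 3+3 = 6 for Varga, 1 for Zhou — Varga by 6–1.
Varga vs Ahmed: Ahmed, 4–3.
Varga–Novak: Novak 7–0.
Larsen vs Kaur: Larsen, 4–3.
Larsen vs Zhou: 3+3 = 6 for Larsen, 1 for Zhou — Larsen by 6–1.
Larsen vs Ahmed: Larsen is ranked higher on 3 ballots, Ahmed on 4. Ahmed wins 4–3.
Larsen vs Novak: Larsen wins 4–3.
Kaur–Zhou: Kaur 6–1.
Kaur vs Ahmed: Kaur wins 6–1.
Kaur vs Novak: Novak, 4–3.
Zhou vs Ahmed: 1 to 6, Ahmed.
Zhou vs Novak: 1 to 6, Novak.
Ahmed vs Novak: Ahmed, 4–3.
Only Zhou has no wins; Zhou is the Condorcet loser.

Zhou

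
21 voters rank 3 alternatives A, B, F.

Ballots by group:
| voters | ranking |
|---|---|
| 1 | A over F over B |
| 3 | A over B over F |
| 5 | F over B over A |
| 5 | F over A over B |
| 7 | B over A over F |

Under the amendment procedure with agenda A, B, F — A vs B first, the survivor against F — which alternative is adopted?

Round 1: A vs B — 9–12, B advances.
Round 2: B vs F — 10–11, F advances.
The agenda winner is F.

F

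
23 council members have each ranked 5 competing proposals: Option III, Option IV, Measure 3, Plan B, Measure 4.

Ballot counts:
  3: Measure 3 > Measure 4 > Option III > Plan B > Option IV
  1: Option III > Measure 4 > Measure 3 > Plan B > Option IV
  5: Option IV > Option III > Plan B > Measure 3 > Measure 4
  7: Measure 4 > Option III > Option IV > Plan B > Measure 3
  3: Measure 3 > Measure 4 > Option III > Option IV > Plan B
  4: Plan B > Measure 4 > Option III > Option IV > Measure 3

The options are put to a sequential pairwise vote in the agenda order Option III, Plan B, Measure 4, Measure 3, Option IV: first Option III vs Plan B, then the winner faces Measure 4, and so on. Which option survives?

Round 1: Option III vs Plan B — 19–4, Option III advances.
Round 2: Option III vs Measure 4 — 6–17, Measure 4 advances.
Round 3: Measure 4 vs Measure 3 — 12–11, Measure 4 advances.
Round 4: Measure 4 vs Option IV — 18–5, Measure 4 advances.
Measure 4 survives the agenda.

Measure 4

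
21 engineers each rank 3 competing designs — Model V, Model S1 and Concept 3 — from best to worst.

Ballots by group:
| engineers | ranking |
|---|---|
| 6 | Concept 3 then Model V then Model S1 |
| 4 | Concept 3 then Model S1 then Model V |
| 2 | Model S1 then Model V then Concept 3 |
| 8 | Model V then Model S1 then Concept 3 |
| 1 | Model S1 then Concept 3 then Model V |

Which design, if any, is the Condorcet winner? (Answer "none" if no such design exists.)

Pairwise majorities:
Model V vs Model S1: Model V is ranked higher on 6+8 = 14 ballots, Model S1 on 7. Model V wins 14–7.
Model V vs Concept 3: Model V preferred on 2+8 = 10 ballots; Concept 3 wins 11–10.
Model S1 vs Concept 3: Model S1, 11–10.
Every design loses at least once (Model V loses to Concept 3; Model S1 loses to Model V; Concept 3 loses to Model S1). The majority relation contains the cycle Model V > Model S1 > Concept 3 > Model V, so there is no Condorcet winner.

none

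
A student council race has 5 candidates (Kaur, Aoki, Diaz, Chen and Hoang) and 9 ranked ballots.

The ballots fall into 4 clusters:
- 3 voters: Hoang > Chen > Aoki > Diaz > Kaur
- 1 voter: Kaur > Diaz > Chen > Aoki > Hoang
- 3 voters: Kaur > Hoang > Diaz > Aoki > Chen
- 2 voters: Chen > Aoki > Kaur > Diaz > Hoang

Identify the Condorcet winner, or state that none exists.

Pairwise majorities:
Kaur vs Aoki: 1+3 = 4 for Kaur, 5 for Aoki — Aoki by 5–4.
Kaur vs Diaz: 1+3+2 = 6 for Kaur, 3 for Diaz — Kaur by 6–3.
Kaur vs Chen: 1+3 = 4 for Kaur, 5 for Chen — Chen by 5–4.
Kaur vs Hoang: 1+3+2 = 6 for Kaur, 3 for Hoang — Kaur by 6–3.
Aoki vs Diaz: Aoki is ranked higher on 3+2 = 5 ballots, Diaz on 4. Aoki wins 5–4.
Aoki vs Chen: Aoki preferred on 3 ballots; Chen wins 6–3.
Aoki vs Hoang: Aoki preferred on 1+2 = 3 ballots; Hoang wins 6–3.
Diaz vs Chen: Diaz is ranked higher on 1+3 = 4 ballots, Chen on 5. Chen wins 5–4.
Diaz vs Hoang: Diaz preferred on 1+2 = 3 ballots; Hoang wins 6–3.
Chen vs Hoang: Chen is ranked higher on 1+2 = 3 ballots, Hoang on 6. Hoang wins 6–3.
No candidate is unbeaten: Kaur loses to Aoki; Aoki loses to Chen; Diaz loses to Kaur; Chen loses to Hoang; Hoang loses to Kaur. In particular Kaur → Hoang → Aoki → Kaur is a majority cycle — no Condorcet winner exists.

none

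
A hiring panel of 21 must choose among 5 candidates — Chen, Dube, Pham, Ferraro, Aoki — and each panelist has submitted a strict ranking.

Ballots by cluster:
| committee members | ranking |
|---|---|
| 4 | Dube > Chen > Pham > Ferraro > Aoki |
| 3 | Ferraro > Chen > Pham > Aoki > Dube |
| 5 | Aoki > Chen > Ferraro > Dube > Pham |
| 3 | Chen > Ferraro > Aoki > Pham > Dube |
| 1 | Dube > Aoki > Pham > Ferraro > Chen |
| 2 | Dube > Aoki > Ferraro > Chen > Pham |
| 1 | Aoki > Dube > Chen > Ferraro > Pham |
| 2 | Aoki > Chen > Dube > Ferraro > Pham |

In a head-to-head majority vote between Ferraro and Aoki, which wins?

Ballots ranking Ferraro above Aoki: 4 + 3 + 3 = 10.
Ballots ranking Aoki above Ferraro: 21 − 10 = 11.
Aoki wins the head-to-head 11–10.

Aoki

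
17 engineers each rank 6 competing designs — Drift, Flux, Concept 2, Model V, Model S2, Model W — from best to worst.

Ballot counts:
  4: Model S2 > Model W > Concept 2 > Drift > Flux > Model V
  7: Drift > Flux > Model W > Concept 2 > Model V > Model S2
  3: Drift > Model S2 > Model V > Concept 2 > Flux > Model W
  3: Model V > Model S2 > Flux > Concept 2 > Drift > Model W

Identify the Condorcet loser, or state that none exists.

Pairwise majorities:
Drift–Flux: Drift 14–3.
Drift vs Concept 2: Drift preferred on 7+3 = 10 ballots; Drift wins 10–7.
Drift vs Model V: Drift wins 14–3.
Drift vs Model S2: 7+3 = 10 for Drift, 7 for Model S2 — Drift by 10–7.
Drift vs Model W: 7+3+3 = 13 for Drift, 4 for Model W — Drift by 13–4.
Flux–Concept 2: Flux 10–7.
Flux vs Model V: Flux is ranked higher on 4+7 = 11 ballots, Model V on 6. Flux wins 11–6.
Flux vs Model S2: Flux is ranked higher on 7 ballots, Model S2 on 10. Model S2 wins 10–7.
Flux vs Model W: Flux, 13–4.
Concept 2 vs Model V: Concept 2 wins 11–6.
Concept 2 vs Model S2: Model S2 wins 10–7.
Concept 2–Model W: Model W 11–6.
Model V vs Model S2: Model V, 10–7.
Model V vs Model W: Model V is ranked higher on 3+3 = 6 ballots, Model W on 11. Model W wins 11–6.
Model S2 vs Model W: Model S2, 10–7.
Each design has at least one pairwise win (Drift beats Flux; Flux beats Concept 2; Concept 2 beats Model V; Model V beats Model S2; Model S2 beats Flux; Model W beats Concept 2) — no Condorcet loser.

none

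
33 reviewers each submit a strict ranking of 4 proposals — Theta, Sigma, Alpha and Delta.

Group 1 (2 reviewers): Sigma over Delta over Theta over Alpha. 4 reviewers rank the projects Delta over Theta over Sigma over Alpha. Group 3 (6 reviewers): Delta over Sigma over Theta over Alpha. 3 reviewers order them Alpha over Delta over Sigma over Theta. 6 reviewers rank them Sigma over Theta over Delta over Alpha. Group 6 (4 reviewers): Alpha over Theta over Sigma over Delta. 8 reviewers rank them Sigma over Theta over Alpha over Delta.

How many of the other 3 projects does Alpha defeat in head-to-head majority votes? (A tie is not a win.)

0

Alpha against each rival (33 reviewers):
Alpha vs Theta: 7 to 26, Theta.
Alpha vs Sigma: Alpha preferred on 3+4 = 7 ballots; Sigma wins 26–7.
Alpha vs Delta: 15 to 18, Delta.
Alpha beats no one; loses to Theta, Sigma, Delta — 0 pairwise wins.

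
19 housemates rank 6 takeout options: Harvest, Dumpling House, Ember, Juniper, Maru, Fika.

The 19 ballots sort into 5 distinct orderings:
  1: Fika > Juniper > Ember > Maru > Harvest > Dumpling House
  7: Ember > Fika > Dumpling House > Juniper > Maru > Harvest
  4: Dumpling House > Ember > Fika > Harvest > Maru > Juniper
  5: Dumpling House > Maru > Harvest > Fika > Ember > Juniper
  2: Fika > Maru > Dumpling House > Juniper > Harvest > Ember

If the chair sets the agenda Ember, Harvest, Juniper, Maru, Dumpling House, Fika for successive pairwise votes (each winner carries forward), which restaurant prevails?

Fika

Round 1: Ember vs Harvest — 12–7, Ember advances.
Round 2: Ember vs Juniper — 16–3, Ember advances.
Round 3: Ember vs Maru — 12–7, Ember advances.
Round 4: Ember vs Dumpling House — 8–11, Dumpling House advances.
Round 5: Dumpling House vs Fika — 9–10, Fika advances.
Fika survives the agenda.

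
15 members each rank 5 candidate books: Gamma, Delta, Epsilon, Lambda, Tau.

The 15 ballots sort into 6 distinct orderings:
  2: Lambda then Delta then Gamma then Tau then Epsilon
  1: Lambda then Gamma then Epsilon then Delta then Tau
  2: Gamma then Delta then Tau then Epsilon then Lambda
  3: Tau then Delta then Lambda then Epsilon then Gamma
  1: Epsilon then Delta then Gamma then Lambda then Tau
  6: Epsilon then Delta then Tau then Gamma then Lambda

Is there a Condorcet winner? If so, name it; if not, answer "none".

Epsilon

Pairwise majorities:
Gamma vs Delta: Gamma is ranked higher on 1+2 = 3 ballots, Delta on 12. Delta wins 12–3.
Gamma vs Epsilon: Gamma preferred on 2+1+2 = 5 ballots; Epsilon wins 10–5.
Gamma vs Lambda: 9 to 6, Gamma.
Gamma vs Tau: 2+1+2+1 = 6 for Gamma, 9 for Tau — Tau by 9–6.
Delta vs Epsilon: Delta is ranked higher on 2+2+3 = 7 ballots, Epsilon on 8. Epsilon wins 8–7.
Delta vs Lambda: 12 to 3, Delta.
Delta vs Tau: Delta is ranked higher on 2+1+2+1+6 = 12 ballots, Tau on 3. Delta wins 12–3.
Epsilon vs Lambda: Epsilon is ranked higher on 2+1+6 = 9 ballots, Lambda on 6. Epsilon wins 9–6.
Epsilon vs Tau: 1+1+6 = 8 for Epsilon, 7 for Tau — Epsilon by 8–7.
Lambda vs Tau: 4 to 11, Tau.
Epsilon beats each of Gamma, Delta, Lambda, Tau — Epsilon is the Condorcet winner.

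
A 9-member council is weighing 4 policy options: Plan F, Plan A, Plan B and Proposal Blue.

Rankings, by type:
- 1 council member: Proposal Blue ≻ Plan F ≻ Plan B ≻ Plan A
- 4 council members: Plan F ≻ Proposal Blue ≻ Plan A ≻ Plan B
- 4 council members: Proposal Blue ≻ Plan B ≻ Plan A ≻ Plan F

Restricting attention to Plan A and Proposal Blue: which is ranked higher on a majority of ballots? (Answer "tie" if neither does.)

No ballot ranks Plan A above Proposal Blue: 0.
Ballots ranking Proposal Blue above Plan A: 9 − 0 = 9.
Proposal Blue wins the head-to-head 9–0.

Proposal Blue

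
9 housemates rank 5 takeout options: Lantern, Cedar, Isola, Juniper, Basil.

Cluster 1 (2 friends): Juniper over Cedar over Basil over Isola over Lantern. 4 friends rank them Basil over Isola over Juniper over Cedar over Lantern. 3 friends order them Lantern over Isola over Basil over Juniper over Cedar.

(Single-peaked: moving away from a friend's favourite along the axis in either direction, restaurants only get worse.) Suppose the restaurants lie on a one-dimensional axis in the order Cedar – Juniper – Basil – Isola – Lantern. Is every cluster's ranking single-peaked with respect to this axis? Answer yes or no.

Axis positions: Cedar=1, Juniper=2, Basil=3, Isola=4, Lantern=5.
Cluster 1 (peak Juniper at position 2): ranking walks positions 2-1-3-4-5, expanding outward from the peak — single-peaked.
Cluster 2 (peak Basil at position 3): ranking walks positions 3-4-2-1-5, expanding outward from the peak — single-peaked.
Cluster 3 (peak Lantern at position 5): ranking walks positions 5-4-3-2-1, expanding outward from the peak — single-peaked.
Every ranking is single-peaked on this axis.

yes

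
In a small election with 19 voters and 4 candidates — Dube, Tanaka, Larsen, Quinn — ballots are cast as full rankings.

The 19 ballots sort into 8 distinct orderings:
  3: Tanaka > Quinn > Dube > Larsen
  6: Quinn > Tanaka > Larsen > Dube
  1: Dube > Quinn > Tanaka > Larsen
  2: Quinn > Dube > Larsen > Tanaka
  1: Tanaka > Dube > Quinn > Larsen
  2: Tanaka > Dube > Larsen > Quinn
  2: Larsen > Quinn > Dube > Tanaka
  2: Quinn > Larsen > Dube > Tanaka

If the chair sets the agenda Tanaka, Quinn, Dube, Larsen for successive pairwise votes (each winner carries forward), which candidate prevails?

Quinn

Round 1: Tanaka vs Quinn — 6–13, Quinn advances.
Round 2: Quinn vs Dube — 15–4, Quinn advances.
Round 3: Quinn vs Larsen — 15–4, Quinn advances.
The agenda winner is Quinn.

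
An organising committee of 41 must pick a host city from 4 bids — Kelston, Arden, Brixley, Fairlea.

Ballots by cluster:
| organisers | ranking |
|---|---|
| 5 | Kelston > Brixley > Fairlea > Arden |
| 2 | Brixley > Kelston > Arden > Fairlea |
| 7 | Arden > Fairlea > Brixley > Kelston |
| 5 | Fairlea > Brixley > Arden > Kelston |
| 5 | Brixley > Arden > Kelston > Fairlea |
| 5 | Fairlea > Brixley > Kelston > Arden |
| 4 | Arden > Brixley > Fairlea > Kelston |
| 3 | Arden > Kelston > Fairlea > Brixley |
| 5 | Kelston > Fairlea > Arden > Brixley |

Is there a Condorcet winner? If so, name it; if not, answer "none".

none

Head-to-head results (41 organisers):
Kelston vs Arden: Arden wins 24–17.
Kelston vs Brixley: Brixley wins 28–13.
Kelston vs Fairlea: Fairlea wins 21–20.
Arden–Brixley: Brixley 22–19.
Arden vs Fairlea: Arden, 21–20.
Brixley vs Fairlea: Fairlea wins 25–16.
Every city loses at least once (Kelston loses to Arden; Arden loses to Brixley; Brixley loses to Fairlea; Fairlea loses to Arden). The majority relation contains the cycle Arden → Fairlea → Brixley → Arden, so there is no Condorcet winner.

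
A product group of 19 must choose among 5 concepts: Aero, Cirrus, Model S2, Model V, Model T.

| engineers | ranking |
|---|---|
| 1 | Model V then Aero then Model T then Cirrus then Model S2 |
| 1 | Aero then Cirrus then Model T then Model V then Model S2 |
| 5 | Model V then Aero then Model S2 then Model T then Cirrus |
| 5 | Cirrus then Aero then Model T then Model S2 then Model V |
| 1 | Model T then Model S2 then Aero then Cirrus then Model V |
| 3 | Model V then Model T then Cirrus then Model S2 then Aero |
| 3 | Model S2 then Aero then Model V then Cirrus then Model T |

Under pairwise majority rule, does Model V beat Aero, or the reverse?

Ballots ranking Model V above Aero: 1 + 5 + 3 = 9.
Ballots ranking Aero above Model V: 19 − 9 = 10.
Aero wins the head-to-head 10–9.

Aero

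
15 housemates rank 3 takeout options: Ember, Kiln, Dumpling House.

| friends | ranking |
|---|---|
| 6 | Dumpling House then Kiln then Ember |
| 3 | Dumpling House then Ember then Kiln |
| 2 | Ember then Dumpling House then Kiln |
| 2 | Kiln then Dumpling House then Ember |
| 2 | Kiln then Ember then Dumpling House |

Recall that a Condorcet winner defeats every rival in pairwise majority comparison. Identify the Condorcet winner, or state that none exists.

Dumpling House

Pairwise majorities:
Ember vs Kiln: Ember preferred on 3+2 = 5 ballots; Kiln wins 10–5.
Ember vs Dumpling House: 4 to 11, Dumpling House.
Kiln vs Dumpling House: 4 to 11, Dumpling House.
Dumpling House wins every pairwise contest, so Dumpling House is the Condorcet winner.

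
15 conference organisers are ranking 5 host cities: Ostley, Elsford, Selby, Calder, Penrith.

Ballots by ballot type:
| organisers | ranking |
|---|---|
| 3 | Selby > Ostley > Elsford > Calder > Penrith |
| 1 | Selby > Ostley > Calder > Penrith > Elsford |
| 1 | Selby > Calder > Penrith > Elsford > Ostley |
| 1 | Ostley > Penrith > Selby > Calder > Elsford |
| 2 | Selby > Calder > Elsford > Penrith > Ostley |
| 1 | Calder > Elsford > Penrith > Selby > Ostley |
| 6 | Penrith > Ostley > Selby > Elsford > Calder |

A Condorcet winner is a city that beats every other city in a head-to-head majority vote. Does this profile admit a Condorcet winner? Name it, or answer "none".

none

Head-to-head results (15 organisers):
Ostley vs Elsford: 3+1+1+6 = 11 for Ostley, 4 for Elsford — Ostley by 11–4.
Ostley vs Selby: 7 to 8, Selby.
Ostley vs Calder: Ostley is ranked higher on 3+1+1+6 = 11 ballots, Calder on 4. Ostley wins 11–4.
Ostley vs Penrith: Ostley is ranked higher on 3+1+1 = 5 ballots, Penrith on 10. Penrith wins 10–5.
Elsford vs Selby: Elsford is ranked higher on 1 ballot, Selby on 14. Selby wins 14–1.
Elsford vs Calder: 3+6 = 9 for Elsford, 6 for Calder — Elsford by 9–6.
Elsford vs Penrith: Elsford preferred on 3+2+1 = 6 ballots; Penrith wins 9–6.
Selby vs Calder: 3+1+1+1+2+6 = 14 for Selby, 1 for Calder — Selby by 14–1.
Selby vs Penrith: Selby is ranked higher on 3+1+1+2 = 7 ballots, Penrith on 8. Penrith wins 8–7.
Calder vs Penrith: Calder preferred on 3+1+1+2+1 = 8 ballots; Calder wins 8–7.
Each city drops at least one matchup (Ostley loses to Selby; Elsford loses to Ostley; Selby loses to Penrith; Calder loses to Ostley; Penrith loses to Calder); the cycle Ostley > Calder > Penrith > Ostley rules out a Condorcet winner.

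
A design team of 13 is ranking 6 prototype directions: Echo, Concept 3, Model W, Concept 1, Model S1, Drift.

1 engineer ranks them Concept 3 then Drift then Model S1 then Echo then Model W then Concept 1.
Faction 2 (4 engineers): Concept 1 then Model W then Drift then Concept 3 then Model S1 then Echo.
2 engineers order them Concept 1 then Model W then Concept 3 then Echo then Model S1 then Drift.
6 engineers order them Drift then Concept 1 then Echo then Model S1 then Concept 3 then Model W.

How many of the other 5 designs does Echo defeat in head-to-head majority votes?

2

Echo against each rival (13 engineers):
Echo–Concept 3: Concept 3 7–6.
Echo–Model W: Echo 7–6.
Echo vs Concept 1: Echo preferred on 1 ballot; Concept 1 wins 12–1.
Echo vs Model S1: Echo preferred on 2+6 = 8 ballots; Echo wins 8–5.
Echo–Drift: Drift 11–2.
Echo beats Model W, Model S1; loses to Concept 3, Concept 1, Drift — 2 pairwise wins.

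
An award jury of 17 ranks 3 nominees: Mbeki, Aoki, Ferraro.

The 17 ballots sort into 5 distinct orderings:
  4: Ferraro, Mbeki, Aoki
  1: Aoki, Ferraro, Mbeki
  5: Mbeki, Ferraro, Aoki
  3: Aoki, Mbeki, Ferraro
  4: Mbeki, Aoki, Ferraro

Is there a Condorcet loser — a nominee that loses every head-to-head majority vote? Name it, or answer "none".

Pairwise majorities:
Mbeki vs Aoki: Mbeki preferred on 4+5+4 = 13 ballots; Mbeki wins 13–4.
Mbeki–Ferraro: Mbeki 12–5.
Aoki vs Ferraro: Aoki is ranked higher on 1+3+4 = 8 ballots, Ferraro on 9. Ferraro wins 9–8.
Only Aoki has no wins; Aoki is the Condorcet loser.

Aoki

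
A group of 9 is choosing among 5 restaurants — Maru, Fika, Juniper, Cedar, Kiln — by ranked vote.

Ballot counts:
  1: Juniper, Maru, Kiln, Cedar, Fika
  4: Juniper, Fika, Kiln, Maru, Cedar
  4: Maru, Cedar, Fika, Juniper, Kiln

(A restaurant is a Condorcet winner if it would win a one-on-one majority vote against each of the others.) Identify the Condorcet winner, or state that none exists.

Juniper

Check each pair by majority over 9 ballots:
Maru vs Fika: Maru, 5–4.
Maru vs Juniper: Juniper, 5–4.
Maru vs Cedar: Maru, 9–0.
Maru vs Kiln: Maru, 5–4.
Fika vs Juniper: Juniper wins 5–4.
Fika–Cedar: Cedar 5–4.
Fika vs Kiln: Fika, 8–1.
Juniper vs Cedar: Juniper wins 5–4.
Juniper vs Kiln: Juniper, 9–0.
Cedar–Kiln: Kiln 5–4.
Juniper defeats every rival head-to-head and is the Condorcet winner.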